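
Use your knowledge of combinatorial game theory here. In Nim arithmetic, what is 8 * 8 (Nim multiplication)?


Nim multiplication is bilinear over XOR: (u XOR v) * w = (u*w) XOR (v*w).
So we split each operand into its bit components and XOR the pairwise Nim products.
8 = 8 (as XOR of powers of 2).
8 = 8 (as XOR of powers of 2).
Using the standard Nim-product table on single bits:
  2*2 = 3,   2*4 = 8,   2*8 = 12,
  4*4 = 6,   4*8 = 11,  8*8 = 13,
and  1*x = x (identity), k*l = l*k (commutative).
Pairwise Nim products:
  8 * 8 = 13
XOR them: 13 = 13.
Result: 8 * 8 = 13 (in Nim).

13


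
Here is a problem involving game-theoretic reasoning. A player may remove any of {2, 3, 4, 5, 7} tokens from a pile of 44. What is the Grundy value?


The subtraction set is S = {2, 3, 4, 5, 7}.
G(k) = mex{ G(k - s) : s in S, s <= k }. We compute iteratively: G(0) = 0.
G(1) = mex({}) = 0
G(2) = mex({0}) = 1
G(3) = mex({0}) = 1
G(4) = mex({0, 1}) = 2
G(5) = mex({0, 1}) = 2
G(6) = mex({0, 1, 2}) = 3
G(7) = mex({0, 1, 2}) = 3
G(8) = mex({0, 1, 2, 3}) = 4
G(9) = mex({1, 2, 3}) = 0
G(10) = mex({1, 2, 3, 4}) = 0
G(11) = mex({0, 2, 3, 4}) = 1
G(12) = mex({0, 2, 3, 4}) = 1
G(13) = mex({0, 1, 3, 4}) = 2
G(14) = mex({0, 1, 3}) = 2
G(15) = mex({0, 1, 2, 4}) = 3
Observe that G(9)..G(15) = 0, 0, 1, 1, 2, 2, 3 repeats G(0)..G(6) = 0, 0, 1, 1, 2, 2, 3.
For k >= max(S) = 7, G(k) is determined by the previous 7 values G(k-7)..G(k-1); a window of 7 consecutive values has recurred shifted by 9, so by induction G(k + 9) = G(k) for all k >= 0: the sequence is periodic from the start with period 9.
One period: G(0..8) = 0, 0, 1, 1, 2, 2, 3, 3, 4.
44 mod 9 = 8, so G(44) = G(8) = 4.

4


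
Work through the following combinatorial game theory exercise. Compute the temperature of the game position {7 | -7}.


The game is {7 | -7}, a switch {a | b} with numbers a > b.
Cooling {a | b} by t gives {a - t | b + t}, which stops being hot when a - t = b + t, i.e. at t = (a - b)/2. So the temperature of a switch is (a - b)/2.
Temperature = (Left option - Right option) / 2
= (7 - (-7)) / 2
= 14 / 2
= 7

7


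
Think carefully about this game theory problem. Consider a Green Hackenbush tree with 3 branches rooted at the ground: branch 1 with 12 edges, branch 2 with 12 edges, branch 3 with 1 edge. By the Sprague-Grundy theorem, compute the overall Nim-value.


The tree has 3 branches from the ground vertex.
In Green Hackenbush, the Nim-value of a simple path of length k is k.
Branch 1: length 12, Nim-value = 12
Branch 2: length 12, Nim-value = 12
Branch 3: length 1, Nim-value = 1
Total Nim-value = XOR of all branch values:
0 XOR 12 = 12
12 XOR 12 = 0
0 XOR 1 = 1
Nim-value of the tree = 1

1


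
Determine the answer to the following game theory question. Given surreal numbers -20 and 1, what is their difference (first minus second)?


x = -20, y = 1
x - y = -20 - 1 = -21

-21


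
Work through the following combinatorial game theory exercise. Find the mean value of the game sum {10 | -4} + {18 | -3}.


G1 = {10 | -4}, G2 = {18 | -3}
Each is a switch {a | b} with numbers a > b; its mean value is (a + b)/2, and mean value is additive over game sums: m(G1 + G2) = m(G1) + m(G2).
Mean of G1 = (10 + (-4))/2 = 6/2 = 3
Mean of G2 = (18 + (-3))/2 = 15/2 = 15/2
Mean of G1 + G2 = 3 + 15/2 = 21/2

21/2


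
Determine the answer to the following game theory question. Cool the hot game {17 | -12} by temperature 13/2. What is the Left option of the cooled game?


Original game: {17 | -12} (a switch {a | b} with a > b).
Cooling by t (for t below the temperature (a - b)/2 = 29/2) taxes each move by t: {a | b} cooled by t is {a - t | b + t}.
Cooling amount: t = 13/2
Cooled Left option: 17 - 13/2 = 21/2
Cooled Right option: -12 + 13/2 = -11/2
Cooled game: {21/2 | -11/2}
Left option = 21/2

21/2


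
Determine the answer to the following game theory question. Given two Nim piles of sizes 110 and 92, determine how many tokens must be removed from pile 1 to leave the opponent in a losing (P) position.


Piles: 110 and 92
Current XOR: 110 XOR 92 = 50 (non-zero, so this is an N-position).
To make the XOR zero, we need to find a move that balances the piles.
For pile 1 (size 110): target = 110 XOR 50 = 92
We reduce pile 1 from 110 to 92.
Tokens removed: 110 - 92 = 18
Verification: 92 XOR 92 = 0

18


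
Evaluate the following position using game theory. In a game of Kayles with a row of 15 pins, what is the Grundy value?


Kayles: a move removes 1 or 2 adjacent pins from a contiguous row.
Removing pins from a row of k leaves two independent rows (a, b) with a + b = k - 1 (one pin) or a + b = k - 2 (two pins); an end removal gives a = 0.
By Sprague-Grundy, G(k) = mex{ G(a) XOR G(b) } over all these splits. G(0) = 0.
G(1): splits (0,0):0^0=0 -> mex({0}) = 1
G(2): splits (0,1):0^1=1 (0,0):0^0=0 -> mex({0, 1}) = 2
G(3): splits (0,2):0^2=2 (1,1):1^1=0 (0,1):0^1=1 -> mex({0, 1, 2}) = 3
G(4): splits (0,3):0^3=3 (1,2):1^2=3 (0,2):0^2=2 (1,1):1^1=0 -> mex({0, 2, 3}) = 1
G(5): splits (0,4):0^1=1 (1,3):1^3=2 (2,2):2^2=0 (0,3):0^3=3 (1,2):1^2=3 -> mex({0, 1, 2, 3}) = 4
G(6) = mex({0, 1, 2, 4}) = 3
G(7) = mex({0, 1, 3, 4, 5}) = 2
G(8) = mex({0, 2, 3, 5, 6}) = 1
G(9) = mex({0, 1, 2, 3, 6, 7}) = 4
G(10) = mex({0, 1, 3, 4, 5, 7}) = 2
G(11) = mex({0, 1, 2, 3, 4, 5}) = 6
G(12) = mex({0, 1, 2, 3, 5, 6, 7}) = 4
G(13) = mex({0, 2, 3, 4, 6, 7}) = 1
G(14) = mex({0, 1, 4, 5, 6, 7}) = 2
G(15) = mex({0, 1, 2, 3, 4, 5, 6}) = 7
Therefore G(15) = 7.

7


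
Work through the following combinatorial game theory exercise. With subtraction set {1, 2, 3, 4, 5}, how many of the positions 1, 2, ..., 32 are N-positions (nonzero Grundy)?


Subtraction set S = {1, 2, 3, 4, 5}, so G(n) = n mod 6.
G(n) = 0 when n is a multiple of 6.
Multiples of 6 in [1, 32]: 5
N-positions (nonzero Grundy) = 32 - 5 = 27

27


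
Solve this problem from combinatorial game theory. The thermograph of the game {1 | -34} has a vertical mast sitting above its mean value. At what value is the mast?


Game = {1 | -34}, a switch {a | b} with numbers a > b.
Its thermograph has left wall a - t and right wall b + t, which meet at t = (a - b)/2, where both equal (a + b)/2. So the mast (mean value) is at (a + b)/2.
Mean = (1 + (-34))/2 = -33/2 = -33/2

-33/2


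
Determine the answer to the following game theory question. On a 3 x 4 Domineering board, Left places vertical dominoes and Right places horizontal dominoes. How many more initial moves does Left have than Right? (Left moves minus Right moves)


Board is 3 x 4 (rows x cols).
Left (vertical) placements: (rows-1) * cols = 2 * 4 = 8
Right (horizontal) placements: rows * (cols-1) = 3 * 3 = 9
Advantage = Left - Right = 8 - 9 = -1

-1


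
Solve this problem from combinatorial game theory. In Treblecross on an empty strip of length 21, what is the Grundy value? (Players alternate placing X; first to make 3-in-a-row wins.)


Treblecross: place X on empty cells; 3-in-a-row wins.
Playing within two cells of an existing X lets the opponent win at once, so sensible play treats the cells i-2..i+2 around each X as dead. The player left with no safe cell loses, so this is a normal-play take-away game on strips of safe cells.
Placing X at cell i (0-indexed) of a strip of k safe cells leaves independent strips of sizes max(0, i-2) and max(0, k-i-3). Hence G(k) = mex{ G(max(0,i-2)) XOR G(max(0,k-i-3)) : 0 <= i < k }, with G(0) = 0.
G(1): splits (0,0):0^0=0 -> mex({0}) = 1
G(2): splits (0,0):0^0=0 -> mex({0}) = 1
G(3): splits (0,0):0^0=0 -> mex({0}) = 1
G(4): splits (0,1):0^1=1 (0,0):0^0=0 -> mex({0, 1}) = 2
G(5): splits (0,2):0^1=1 (0,1):0^1=1 (0,0):0^0=0 -> mex({0, 1}) = 2
G(6) = mex({1}) = 0
G(7) = mex({0, 1, 2}) = 3
G(8) = mex({0, 1, 2}) = 3
G(9) = mex({0, 2}) = 1
G(10) = mex({0, 2, 3}) = 1
G(11) = mex({0, 3}) = 1
G(12) = mex({1, 3}) = 0
G(13) = mex({0, 1, 2, 3}) = 4
G(14) = mex({0, 1, 2}) = 3
G(15) = mex({0, 1, 2}) = 3
G(16) = mex({0, 1, 2, 4}) = 3
G(17) = mex({0, 1, 3, 4}) = 2
G(18) = mex({0, 1, 3, 4}) = 2
G(19) = mex({0, 1, 3, 5}) = 2
G(20) = mex({0, 1, 2, 3, 5}) = 4
G(21) = mex({0, 1, 2, 3, 5}) = 4
Therefore G(21) = 4.

4


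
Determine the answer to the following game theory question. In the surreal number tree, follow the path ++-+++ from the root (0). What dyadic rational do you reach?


Sign expansion: ++-+++
Rule: track bounds (lo, hi), initially (-inf, +inf). On '+', the current value becomes lo and we move to the simplest number in (value, hi): value + 1 if hi = +inf, otherwise the midpoint (value + hi)/2. On '-', the current value becomes hi and we move to value - 1 if lo = -inf, otherwise the midpoint (lo + value)/2.
Start at 0.
Step 1: sign = +, move right. Bounds: (0, +inf). Value = 1
Step 2: sign = +, move right. Bounds: (1, +inf). Value = 2
Step 3: sign = -, move left. Bounds: (1, 2). Value = 3/2
Step 4: sign = +, move right. Bounds: (3/2, 2). Value = 7/4
Step 5: sign = +, move right. Bounds: (7/4, 2). Value = 15/8
Step 6: sign = +, move right. Bounds: (15/8, 2). Value = 31/16
The surreal number with sign expansion ++-+++ is 31/16.

31/16


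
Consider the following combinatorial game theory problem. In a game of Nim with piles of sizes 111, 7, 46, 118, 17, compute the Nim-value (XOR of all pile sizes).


We need the XOR (exclusive or) of all pile sizes.
After XOR-ing pile 1 (size 111): 0 XOR 111 = 111
After XOR-ing pile 2 (size 7): 111 XOR 7 = 104
After XOR-ing pile 3 (size 46): 104 XOR 46 = 70
After XOR-ing pile 4 (size 118): 70 XOR 118 = 48
After XOR-ing pile 5 (size 17): 48 XOR 17 = 33
The Nim-value of this position is 33.

33


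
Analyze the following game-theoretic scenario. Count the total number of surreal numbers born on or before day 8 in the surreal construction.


Day 0: {|} = 0 is born. Count = 1.
Day n: the number of surreal numbers born by day n is 2^(n+1) - 1.
By day 0: 2^1 - 1 = 1
By day 1: 2^2 - 1 = 3
By day 2: 2^3 - 1 = 7
By day 3: 2^4 - 1 = 15
By day 4: 2^5 - 1 = 31
By day 5: 2^6 - 1 = 63
By day 6: 2^7 - 1 = 127
By day 7: 2^8 - 1 = 255
By day 8: 2^9 - 1 = 511
By day 8: 511 surreal numbers.

511


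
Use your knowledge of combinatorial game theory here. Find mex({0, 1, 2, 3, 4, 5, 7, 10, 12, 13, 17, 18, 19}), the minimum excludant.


Set = {0, 1, 2, 3, 4, 5, 7, 10, 12, 13, 17, 18, 19}
0 is in the set.
1 is in the set.
2 is in the set.
3 is in the set.
4 is in the set.
5 is in the set.
6 is NOT in the set. This is the mex.
mex = 6

6


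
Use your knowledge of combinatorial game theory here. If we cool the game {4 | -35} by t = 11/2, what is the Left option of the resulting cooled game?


Original game: {4 | -35} (a switch {a | b} with a > b).
Cooling by t (for t below the temperature (a - b)/2 = 39/2) taxes each move by t: {a | b} cooled by t is {a - t | b + t}.
Cooling amount: t = 11/2
Cooled Left option: 4 - 11/2 = -3/2
Cooled Right option: -35 + 11/2 = -59/2
Cooled game: {-3/2 | -59/2}
Left option = -3/2

-3/2


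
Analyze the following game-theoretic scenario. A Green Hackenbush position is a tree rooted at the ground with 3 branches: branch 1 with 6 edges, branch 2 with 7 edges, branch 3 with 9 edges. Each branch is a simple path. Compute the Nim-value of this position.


The tree has 3 branches from the ground vertex.
In Green Hackenbush, the Nim-value of a simple path of length k is k.
Branch 1: length 6, Nim-value = 6
Branch 2: length 7, Nim-value = 7
Branch 3: length 9, Nim-value = 9
Total Nim-value = XOR of all branch values:
0 XOR 6 = 6
6 XOR 7 = 1
1 XOR 9 = 8
Nim-value of the tree = 8

8


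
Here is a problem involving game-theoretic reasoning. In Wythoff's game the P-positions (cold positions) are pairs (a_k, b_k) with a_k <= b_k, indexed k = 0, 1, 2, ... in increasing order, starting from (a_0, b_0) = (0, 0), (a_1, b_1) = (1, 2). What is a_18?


By Wythoff's theorem, a_k = floor(k * phi) and b_k = floor(k * phi^2) = a_k + k, where phi = (1 + sqrt(5))/2 is the golden ratio.
phi = (1 + sqrt(5))/2 = 1.618034
k = 18
k * phi = 18 * 1.618034 = 29.124612
a_18 = floor(k * phi) = 29

29


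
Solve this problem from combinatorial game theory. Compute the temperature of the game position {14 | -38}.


The game is {14 | -38}, a switch {a | b} with numbers a > b.
Cooling {a | b} by t gives {a - t | b + t}, which stops being hot when a - t = b + t, i.e. at t = (a - b)/2. So the temperature of a switch is (a - b)/2.
Temperature = (Left option - Right option) / 2
= (14 - (-38)) / 2
= 52 / 2
= 26

26


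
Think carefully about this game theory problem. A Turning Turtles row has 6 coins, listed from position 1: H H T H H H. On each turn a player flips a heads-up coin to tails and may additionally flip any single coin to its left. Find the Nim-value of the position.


Coins: H H T H H H
Key fact: a single head at position k behaves exactly like a Nim heap of size k (turning it to T and optionally flipping a coin at j < k corresponds to moving the heap from k to j, or to 0), and heads combine as a disjunctive sum (two heads at the same place would cancel, matching j XOR j = 0). So the Nim-value is the XOR of the 1-indexed positions of the heads.
Face-up positions (1-indexed): [1, 2, 4, 5, 6]
XOR 0 with 1: 0 XOR 1 = 1
XOR 1 with 2: 1 XOR 2 = 3
XOR 3 with 4: 3 XOR 4 = 7
XOR 7 with 5: 7 XOR 5 = 2
XOR 2 with 6: 2 XOR 6 = 4
Nim-value = 4

4


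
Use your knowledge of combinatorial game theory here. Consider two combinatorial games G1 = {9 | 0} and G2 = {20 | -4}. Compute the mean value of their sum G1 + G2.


G1 = {9 | 0}, G2 = {20 | -4}
Each is a switch {a | b} with numbers a > b; its mean value is (a + b)/2, and mean value is additive over game sums: m(G1 + G2) = m(G1) + m(G2).
Mean of G1 = (9 + (0))/2 = 9/2 = 9/2
Mean of G2 = (20 + (-4))/2 = 16/2 = 8
Mean of G1 + G2 = 9/2 + 8 = 25/2

25/2


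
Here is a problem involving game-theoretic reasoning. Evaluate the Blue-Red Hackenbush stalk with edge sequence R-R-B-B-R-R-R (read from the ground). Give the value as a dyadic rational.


Edges (from ground): R-R-B-B-R-R-R
By Berlekamp's sign-expansion rule, a Blue-Red Hackenbush stalk has the value of the surreal number whose sign sequence is the edge sequence with B -> + and R -> -.
Sign sequence: --++---
Trace the sign expansion in the surreal number tree, starting from 0:
Edge 1: R (sign -) -> bounds (-inf, 0), value = -1
Edge 2: R (sign -) -> bounds (-inf, -1), value = -2
Edge 3: B (sign +) -> bounds (-2, -1), value = -3/2
Edge 4: B (sign +) -> bounds (-3/2, -1), value = -5/4
Edge 5: R (sign -) -> bounds (-3/2, -5/4), value = -11/8
Edge 6: R (sign -) -> bounds (-3/2, -11/8), value = -23/16
Edge 7: R (sign -) -> bounds (-3/2, -23/16), value = -47/32
Game value = -47/32

-47/32


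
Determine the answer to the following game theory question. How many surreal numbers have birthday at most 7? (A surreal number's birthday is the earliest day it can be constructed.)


Day 0: {|} = 0 is born. Count = 1.
Day n: the number of surreal numbers born by day n is 2^(n+1) - 1.
By day 0: 2^1 - 1 = 1
By day 1: 2^2 - 1 = 3
By day 2: 2^3 - 1 = 7
By day 3: 2^4 - 1 = 15
By day 4: 2^5 - 1 = 31
By day 5: 2^6 - 1 = 63
By day 6: 2^7 - 1 = 127
By day 7: 2^8 - 1 = 255
By day 7: 255 surreal numbers.

255


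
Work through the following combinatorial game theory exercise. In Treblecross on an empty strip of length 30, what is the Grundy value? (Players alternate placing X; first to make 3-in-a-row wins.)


Treblecross: place X on empty cells; 3-in-a-row wins.
Playing within two cells of an existing X lets the opponent win at once, so sensible play treats the cells i-2..i+2 around each X as dead. The player left with no safe cell loses, so this is a normal-play take-away game on strips of safe cells.
Placing X at cell i (0-indexed) of a strip of k safe cells leaves independent strips of sizes max(0, i-2) and max(0, k-i-3). Hence G(k) = mex{ G(max(0,i-2)) XOR G(max(0,k-i-3)) : 0 <= i < k }, with G(0) = 0.
G(1): splits (0,0):0^0=0 -> mex({0}) = 1
G(2): splits (0,0):0^0=0 -> mex({0}) = 1
G(3): splits (0,0):0^0=0 -> mex({0}) = 1
G(4): splits (0,1):0^1=1 (0,0):0^0=0 -> mex({0, 1}) = 2
G(5): splits (0,2):0^1=1 (0,1):0^1=1 (0,0):0^0=0 -> mex({0, 1}) = 2
G(6) = mex({1}) = 0
G(7) = mex({0, 1, 2}) = 3
G(8) = mex({0, 1, 2}) = 3
G(9) = mex({0, 2}) = 1
G(10) = mex({0, 2, 3}) = 1
G(11) = mex({0, 3}) = 1
G(12) = mex({1, 3}) = 0
G(13) = mex({0, 1, 2, 3}) = 4
G(14) = mex({0, 1, 2}) = 3
G(15) = mex({0, 1, 2}) = 3
G(16) = mex({0, 1, 2, 4}) = 3
G(17) = mex({0, 1, 3, 4}) = 2
G(18) = mex({0, 1, 3, 4}) = 2
G(19) = mex({0, 1, 3, 5}) = 2
G(20) = mex({0, 1, 2, 3, 5}) = 4
G(21) = mex({0, 1, 2, 3, 5}) = 4
G(22) = mex({1, 2, 6}) = 0
G(23) = mex({0, 1, 2, 3, 4, 6}) = 5
G(24) = mex({0, 1, 2, 3, 4}) = 5
G(25) = mex({0, 1, 3, 4, 7}) = 2
G(26) = mex({0, 1, 3, 4, 5, 7}) = 2
G(27) = mex({0, 1, 3, 5}) = 2
G(28) = mex({0, 1, 2, 5}) = 3
G(29) = mex({0, 1, 2, 4, 5, 6}) = 3
G(30) = mex({1, 2, 4, 6}) = 0
Therefore G(30) = 0.

0


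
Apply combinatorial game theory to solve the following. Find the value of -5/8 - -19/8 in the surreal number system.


x = -5/8, y = -19/8
Converting to common denominator: 8
x = -5/8, y = -19/8
x - y = -5/8 - -19/8 = 7/4

7/4


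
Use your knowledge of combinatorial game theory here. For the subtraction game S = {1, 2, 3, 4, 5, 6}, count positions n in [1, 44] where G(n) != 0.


Subtraction set S = {1, 2, 3, 4, 5, 6}, so G(n) = n mod 7.
G(n) = 0 when n is a multiple of 7.
Multiples of 7 in [1, 44]: 6
N-positions (nonzero Grundy) = 44 - 6 = 38

38


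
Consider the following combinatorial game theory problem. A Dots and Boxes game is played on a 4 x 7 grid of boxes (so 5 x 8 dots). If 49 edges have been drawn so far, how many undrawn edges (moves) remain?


Grid: 4 x 7 boxes, i.e. 5 rows and 8 columns of dots.
Horizontal edges: (rows + 1) * cols = 5 * 7 = 35
Vertical edges: rows * (cols + 1) = 4 * 8 = 32
Total edges: 35 + 32 = 67
Edges drawn: 49
Remaining: 67 - 49 = 18

18


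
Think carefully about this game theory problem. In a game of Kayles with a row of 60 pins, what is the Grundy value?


Kayles: a move removes 1 or 2 adjacent pins from a contiguous row.
Removing pins from a row of k leaves two independent rows (a, b) with a + b = k - 1 (one pin) or a + b = k - 2 (two pins); an end removal gives a = 0.
By Sprague-Grundy, G(k) = mex{ G(a) XOR G(b) } over all these splits. G(0) = 0.
G(1): splits (0,0):0^0=0 -> mex({0}) = 1
G(2): splits (0,1):0^1=1 (0,0):0^0=0 -> mex({0, 1}) = 2
G(3): splits (0,2):0^2=2 (1,1):1^1=0 (0,1):0^1=1 -> mex({0, 1, 2}) = 3
G(4): splits (0,3):0^3=3 (1,2):1^2=3 (0,2):0^2=2 (1,1):1^1=0 -> mex({0, 2, 3}) = 1
G(5): splits (0,4):0^1=1 (1,3):1^3=2 (2,2):2^2=0 (0,3):0^3=3 (1,2):1^2=3 -> mex({0, 1, 2, 3}) = 4
G(6) = mex({0, 1, 2, 4}) = 3
G(7) = mex({0, 1, 3, 4, 5}) = 2
G(8) = mex({0, 2, 3, 5, 6}) = 1
G(9) = mex({0, 1, 2, 3, 6, 7}) = 4
G(10) = mex({0, 1, 3, 4, 5, 7}) = 2
G(11) = mex({0, 1, 2, 3, 4, 5}) = 6
G(12) = mex({0, 1, 2, 3, 5, 6, 7}) = 4
G(13) = mex({0, 2, 3, 4, 6, 7}) = 1
G(14) = mex({0, 1, 4, 5, 6, 7}) = 2
G(15) = mex({0, 1, 2, 3, 4, 5, 6}) = 7
G(16) = mex({0, 2, 3, 5, 6, 7}) = 1
G(17) = mex({0, 1, 2, 3, 5, 6, 7}) = 4
G(18) = mex({0, 1, 2, 4, 5, 6}) = 3
G(19) = mex({0, 1, 3, 4, 5, 7}) = 2
G(20) = mex({0, 2, 3, 4, 5, 6, 7}) = 1
G(21) = mex({0, 1, 2, 3, 5, 6, 7}) = 4
G(22) = mex({0, 1, 2, 3, 4, 5, 7}) = 6
G(23) = mex({0, 1, 2, 3, 4, 5, 6}) = 7
G(24) = mex({0, 1, 2, 3, 5, 6, 7}) = 4
G(25) = mex({0, 2, 3, 4, 6, 7}) = 1
G(26) = mex({0, 1, 3, 4, 5, 6, 7}) = 2
G(27) = mex({0, 1, 2, 3, 4, 5, 6, 7}) = 8
G(28) = mex({0, 1, 2, 3, 4, 6, 7, 8}) = 5
G(29) = mex({0, 1, 2, 3, 5, 6, 7, 8, 9}) = 4
G(30) = mex({0, 1, 2, 3, 4, 5, 6, 9, 10}) = 7
G(31) = mex({0, 1, 3, 4, 5, 7, 10, 11}) = 2
G(32) = mex({0, 2, 3, 4, 5, 6, 7, 9, 11}) = 1
G(33) = mex({0, 1, 2, 3, 4, 5, 6, 7, 9, 12}) = 8
G(34) = mex({0, 1, 2, 3, 4, 5, 7, 8, 11, 12}) = 6
G(35) = mex({0, 1, 2, 3, 4, 5, 6, 8, 9, 10, 11}) = 7
G(36) = mex({0, 1, 2, 3, 5, 6, 7, 9, 10}) = 4
G(37) = mex({0, 2, 3, 4, 6, 7, 9, 10, 11, 12}) = 1
G(38) = mex({0, 1, 3, 4, 5, 6, 7, 9, 10, 11, 12}) = 2
G(39) = mex({0, 1, 2, 4, 5, 6, 7, 9, 10, 12, 14}) = 3
G(40) = mex({0, 2, 3, 4, 6, 7, 11, 12, 14}) = 1
G(41) = mex({0, 1, 2, 3, 5, 6, 7, 9, 10, 11, 12}) = 4
G(42) = mex({0, 1, 2, 3, 4, 5, 6, 9, 10}) = 7
G(43) = mex({0, 1, 3, 4, 5, 7, 9, 10, 12, 15}) = 2
G(44) = mex({0, 2, 3, 4, 5, 6, 7, 9, 10, 12, 15}) = 1
G(45) = mex({0, 1, 2, 3, 4, 5, 6, 7, 9, 10, 12, 14}) = 8
G(46) = mex({0, 1, 3, 4, 5, 7, 8, 11, 12, 14}) = 2
G(47) = mex({0, 1, 2, 3, 4, 5, 6, 8, 9, 10, 11, 12}) = 7
G(48) = mex({0, 1, 2, 3, 5, 6, 7, 9, 10}) = 4
G(49) = mex({0, 2, 3, 4, 6, 7, 9, 10, 11, 12, 15}) = 1
G(50) = mex({0, 1, 4, 5, 6, 7, 9, 11, 12, 14, 15}) = 2
G(51) = mex({0, 1, 2, 3, 4, 5, 6, 7, 9, 12, 14, 15}) = 8
G(52) = mex({0, 2, 3, 4, 5, 6, 7, 8, 11, 12, 15}) = 1
G(53) = mex({0, 1, 2, 3, 5, 6, 7, 8, 9, 10, 11, 12}) = 4
G(54) = mex({0, 1, 2, 3, 4, 5, 6, 9, 10}) = 7
G(55) = mex({0, 1, 3, 4, 5, 7, 9, 10, 11, 12}) = 2
G(56) = mex({0, 2, 3, 4, 5, 6, 7, 9, 10, 11, 12, 13, 14}) = 1
G(57) = mex({0, 1, 2, 3, 5, 6, 7, 9, 10, 12, 13, 14, 15}) = 4
G(58) = mex({0, 1, 3, 4, 5, 7, 11, 12, 14, 15}) = 2
G(59) = mex({0, 1, 2, 3, 4, 5, 6, 9, 10, 11, 12, 15}) = 7
G(60) = mex({0, 1, 2, 3, 5, 6, 7, 9, 10}) = 4
Therefore G(60) = 4.

4


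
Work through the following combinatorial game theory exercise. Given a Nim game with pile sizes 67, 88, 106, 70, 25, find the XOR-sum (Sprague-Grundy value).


We need the XOR (exclusive or) of all pile sizes.
After XOR-ing pile 1 (size 67): 0 XOR 67 = 67
After XOR-ing pile 2 (size 88): 67 XOR 88 = 27
After XOR-ing pile 3 (size 106): 27 XOR 106 = 113
After XOR-ing pile 4 (size 70): 113 XOR 70 = 55
After XOR-ing pile 5 (size 25): 55 XOR 25 = 46
The Nim-value of this position is 46.

46


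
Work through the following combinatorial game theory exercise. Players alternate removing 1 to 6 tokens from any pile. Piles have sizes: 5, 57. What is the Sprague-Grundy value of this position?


Subtraction set: {1, 2, 3, 4, 5, 6}
For this subtraction set, G(n) = n mod 7 (period = max + 1 = 7).
Pile 1 (size 5): G(5) = 5 mod 7 = 5
Pile 2 (size 57): G(57) = 57 mod 7 = 1
Total Grundy value = XOR of all: 5 XOR 1 = 4

4


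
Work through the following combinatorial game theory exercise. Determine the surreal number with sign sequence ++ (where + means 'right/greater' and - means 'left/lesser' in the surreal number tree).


Sign expansion: ++
Rule: track bounds (lo, hi), initially (-inf, +inf). On '+', the current value becomes lo and we move to the simplest number in (value, hi): value + 1 if hi = +inf, otherwise the midpoint (value + hi)/2. On '-', the current value becomes hi and we move to value - 1 if lo = -inf, otherwise the midpoint (lo + value)/2.
Start at 0.
Step 1: sign = +, move right. Bounds: (0, +inf). Value = 1
Step 2: sign = +, move right. Bounds: (1, +inf). Value = 2
The surreal number with sign expansion ++ is 2.

2


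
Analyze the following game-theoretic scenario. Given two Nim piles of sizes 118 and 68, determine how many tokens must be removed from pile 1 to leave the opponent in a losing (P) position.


Piles: 118 and 68
Current XOR: 118 XOR 68 = 50 (non-zero, so this is an N-position).
To make the XOR zero, we need to find a move that balances the piles.
For pile 1 (size 118): target = 118 XOR 50 = 68
We reduce pile 1 from 118 to 68.
Tokens removed: 118 - 68 = 50
Verification: 68 XOR 68 = 0

50


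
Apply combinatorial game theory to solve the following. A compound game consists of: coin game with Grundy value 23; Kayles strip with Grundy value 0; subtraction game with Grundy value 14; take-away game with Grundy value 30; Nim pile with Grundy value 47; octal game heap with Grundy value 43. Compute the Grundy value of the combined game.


By the Sprague-Grundy theorem, the Grundy value of a sum of games is the XOR of individual Grundy values.
coin game: Grundy value = 23. Running XOR: 0 XOR 23 = 23
Kayles strip: Grundy value = 0. Running XOR: 23 XOR 0 = 23
subtraction game: Grundy value = 14. Running XOR: 23 XOR 14 = 25
take-away game: Grundy value = 30. Running XOR: 25 XOR 30 = 7
Nim pile: Grundy value = 47. Running XOR: 7 XOR 47 = 40
octal game heap: Grundy value = 43. Running XOR: 40 XOR 43 = 3
The combined Grundy value is 3.

3


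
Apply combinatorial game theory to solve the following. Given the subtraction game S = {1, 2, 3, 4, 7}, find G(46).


The subtraction set is S = {1, 2, 3, 4, 7}.
G(k) = mex{ G(k - s) : s in S, s <= k }. We compute iteratively: G(0) = 0.
G(1) = mex({0}) = 1
G(2) = mex({0, 1}) = 2
G(3) = mex({0, 1, 2}) = 3
G(4) = mex({0, 1, 2, 3}) = 4
G(5) = mex({1, 2, 3, 4}) = 0
G(6) = mex({0, 2, 3, 4}) = 1
G(7) = mex({0, 1, 3, 4}) = 2
G(8) = mex({0, 1, 2, 4}) = 3
G(9) = mex({0, 1, 2, 3}) = 4
G(10) = mex({1, 2, 3, 4}) = 0
G(11) = mex({0, 2, 3, 4}) = 1
Observe that G(5)..G(11) = 0, 1, 2, 3, 4, 0, 1 repeats G(0)..G(6) = 0, 1, 2, 3, 4, 0, 1.
For k >= max(S) = 7, G(k) is determined by the previous 7 values G(k-7)..G(k-1); a window of 7 consecutive values has recurred shifted by 5, so by induction G(k + 5) = G(k) for all k >= 0: the sequence is periodic from the start with period 5.
One period: G(0..4) = 0, 1, 2, 3, 4.
46 mod 5 = 1, so G(46) = G(1) = 1.

1


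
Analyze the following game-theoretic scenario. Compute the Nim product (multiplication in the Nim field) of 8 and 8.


Nim multiplication is bilinear over XOR: (u XOR v) * w = (u*w) XOR (v*w).
So we split each operand into its bit components and XOR the pairwise Nim products.
8 = 8 (as XOR of powers of 2).
8 = 8 (as XOR of powers of 2).
Using the standard Nim-product table on single bits:
  2*2 = 3,   2*4 = 8,   2*8 = 12,
  4*4 = 6,   4*8 = 11,  8*8 = 13,
and  1*x = x (identity), k*l = l*k (commutative).
Pairwise Nim products:
  8 * 8 = 13
XOR them: 13 = 13.
Result: 8 * 8 = 13 (in Nim).

13


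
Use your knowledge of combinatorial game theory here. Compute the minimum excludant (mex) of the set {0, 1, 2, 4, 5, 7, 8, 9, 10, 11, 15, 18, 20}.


Set = {0, 1, 2, 4, 5, 7, 8, 9, 10, 11, 15, 18, 20}
0 is in the set.
1 is in the set.
2 is in the set.
3 is NOT in the set. This is the mex.
mex = 3

3


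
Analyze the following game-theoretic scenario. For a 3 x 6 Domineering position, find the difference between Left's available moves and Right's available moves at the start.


Board is 3 x 6 (rows x cols).
Left (vertical) placements: (rows-1) * cols = 2 * 6 = 12
Right (horizontal) placements: rows * (cols-1) = 3 * 5 = 15
Advantage = Left - Right = 12 - 15 = -3

-3


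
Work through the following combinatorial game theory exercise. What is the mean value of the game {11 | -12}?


Game = {11 | -12}, a switch {a | b} with numbers a > b.
Its thermograph has left wall a - t and right wall b + t, which meet at t = (a - b)/2, where both equal (a + b)/2. So the mast (mean value) is at (a + b)/2.
Mean = (11 + (-12))/2 = -1/2 = -1/2

-1/2


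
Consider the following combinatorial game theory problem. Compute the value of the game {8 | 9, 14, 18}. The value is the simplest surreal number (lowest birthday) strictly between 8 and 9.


Left options: {8}, max = 8
Right options: {9, 14, 18}, min = 9
All options are numbers and max(Left) < min(Right), so by the simplicity theorem the value is the simplest (earliest-born) number strictly between 8 and 9.
No integer lies strictly between 8 and 9, so the value is the dyadic rational m/2^k in the interval with the smallest k (then m odd); search k = 1, 2, ...:
Denominator 2: 17/2 lies strictly between 8 and 9 -- found.
The simplest number in the interval is 17/2.
Game value = 17/2

17/2


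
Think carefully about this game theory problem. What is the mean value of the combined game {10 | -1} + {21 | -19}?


G1 = {10 | -1}, G2 = {21 | -19}
Each is a switch {a | b} with numbers a > b; its mean value is (a + b)/2, and mean value is additive over game sums: m(G1 + G2) = m(G1) + m(G2).
Mean of G1 = (10 + (-1))/2 = 9/2 = 9/2
Mean of G2 = (21 + (-19))/2 = 2/2 = 1
Mean of G1 + G2 = 9/2 + 1 = 11/2

11/2


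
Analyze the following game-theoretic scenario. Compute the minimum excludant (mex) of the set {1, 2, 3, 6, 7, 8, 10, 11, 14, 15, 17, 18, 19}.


Set = {1, 2, 3, 6, 7, 8, 10, 11, 14, 15, 17, 18, 19}
0 is NOT in the set. This is the mex.
mex = 0

0


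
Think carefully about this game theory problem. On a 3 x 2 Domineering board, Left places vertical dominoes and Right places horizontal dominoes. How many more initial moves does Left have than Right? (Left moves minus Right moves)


Board is 3 x 2 (rows x cols).
Left (vertical) placements: (rows-1) * cols = 2 * 2 = 4
Right (horizontal) placements: rows * (cols-1) = 3 * 1 = 3
Advantage = Left - Right = 4 - 3 = 1

1


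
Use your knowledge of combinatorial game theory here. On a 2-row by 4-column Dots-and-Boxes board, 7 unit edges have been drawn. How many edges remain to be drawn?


Grid: 2 x 4 boxes, i.e. 3 rows and 5 columns of dots.
Horizontal edges: (rows + 1) * cols = 3 * 4 = 12
Vertical edges: rows * (cols + 1) = 2 * 5 = 10
Total edges: 12 + 10 = 22
Edges drawn: 7
Remaining: 22 - 7 = 15

15


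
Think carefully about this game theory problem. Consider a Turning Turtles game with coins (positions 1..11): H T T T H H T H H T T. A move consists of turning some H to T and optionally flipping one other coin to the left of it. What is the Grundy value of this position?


Coins: H T T T H H T H H T T
Key fact: a single head at position k behaves exactly like a Nim heap of size k (turning it to T and optionally flipping a coin at j < k corresponds to moving the heap from k to j, or to 0), and heads combine as a disjunctive sum (two heads at the same place would cancel, matching j XOR j = 0). So the Nim-value is the XOR of the 1-indexed positions of the heads.
Face-up positions (1-indexed): [1, 5, 6, 8, 9]
XOR 0 with 1: 0 XOR 1 = 1
XOR 1 with 5: 1 XOR 5 = 4
XOR 4 with 6: 4 XOR 6 = 2
XOR 2 with 8: 2 XOR 8 = 10
XOR 10 with 9: 10 XOR 9 = 3
Nim-value = 3

3


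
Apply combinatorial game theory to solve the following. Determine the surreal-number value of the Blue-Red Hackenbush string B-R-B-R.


Edges (from ground): B-R-B-R
By Berlekamp's sign-expansion rule, a Blue-Red Hackenbush stalk has the value of the surreal number whose sign sequence is the edge sequence with B -> + and R -> -.
Sign sequence: +-+-
Trace the sign expansion in the surreal number tree, starting from 0:
Edge 1: B (sign +) -> bounds (0, +inf), value = 1
Edge 2: R (sign -) -> bounds (0, 1), value = 1/2
Edge 3: B (sign +) -> bounds (1/2, 1), value = 3/4
Edge 4: R (sign -) -> bounds (1/2, 3/4), value = 5/8
Game value = 5/8

5/8


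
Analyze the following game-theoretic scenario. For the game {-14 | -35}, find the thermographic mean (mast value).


Game = {-14 | -35}, a switch {a | b} with numbers a > b.
Its thermograph has left wall a - t and right wall b + t, which meet at t = (a - b)/2, where both equal (a + b)/2. So the mast (mean value) is at (a + b)/2.
Mean = (-14 + (-35))/2 = -49/2 = -49/2

-49/2


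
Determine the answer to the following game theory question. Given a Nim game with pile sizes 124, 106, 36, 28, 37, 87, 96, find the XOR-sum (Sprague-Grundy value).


We need the XOR (exclusive or) of all pile sizes.
After XOR-ing pile 1 (size 124): 0 XOR 124 = 124
After XOR-ing pile 2 (size 106): 124 XOR 106 = 22
After XOR-ing pile 3 (size 36): 22 XOR 36 = 50
After XOR-ing pile 4 (size 28): 50 XOR 28 = 46
After XOR-ing pile 5 (size 37): 46 XOR 37 = 11
After XOR-ing pile 6 (size 87): 11 XOR 87 = 92
After XOR-ing pile 7 (size 96): 92 XOR 96 = 60
The Nim-value of this position is 60.

60


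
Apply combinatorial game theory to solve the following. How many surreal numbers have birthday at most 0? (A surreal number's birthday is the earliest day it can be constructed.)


Day 0: {|} = 0 is born. Count = 1.
Day n: the number of surreal numbers born by day n is 2^(n+1) - 1.
By day 0: 2^1 - 1 = 1
By day 0: 1 surreal numbers.

1


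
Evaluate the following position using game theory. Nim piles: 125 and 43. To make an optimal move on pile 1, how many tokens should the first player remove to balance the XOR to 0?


Piles: 125 and 43
Current XOR: 125 XOR 43 = 86 (non-zero, so this is an N-position).
To make the XOR zero, we need to find a move that balances the piles.
For pile 1 (size 125): target = 125 XOR 86 = 43
We reduce pile 1 from 125 to 43.
Tokens removed: 125 - 43 = 82
Verification: 43 XOR 43 = 0

82


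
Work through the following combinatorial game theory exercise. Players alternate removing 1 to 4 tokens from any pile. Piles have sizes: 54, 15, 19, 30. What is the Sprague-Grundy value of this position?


Subtraction set: {1, 2, 3, 4}
For this subtraction set, G(n) = n mod 5 (period = max + 1 = 5).
Pile 1 (size 54): G(54) = 54 mod 5 = 4
Pile 2 (size 15): G(15) = 15 mod 5 = 0
Pile 3 (size 19): G(19) = 19 mod 5 = 4
Pile 4 (size 30): G(30) = 30 mod 5 = 0
Total Grundy value = XOR of all: 4 XOR 0 XOR 4 XOR 0 = 0

0


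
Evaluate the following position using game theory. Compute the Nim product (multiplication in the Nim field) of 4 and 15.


Nim multiplication is bilinear over XOR: (u XOR v) * w = (u*w) XOR (v*w).
So we split each operand into its bit components and XOR the pairwise Nim products.
4 = 4 (as XOR of powers of 2).
15 = 1 + 2 + 4 + 8 (as XOR of powers of 2).
Using the standard Nim-product table on single bits:
  2*2 = 3,   2*4 = 8,   2*8 = 12,
  4*4 = 6,   4*8 = 11,  8*8 = 13,
and  1*x = x (identity), k*l = l*k (commutative).
Pairwise Nim products:
  4 * 1 = 4
  4 * 2 = 8
  4 * 4 = 6
  4 * 8 = 11
XOR them: 4 XOR 8 XOR 6 XOR 11 = 1.
Result: 4 * 15 = 1 (in Nim).

1


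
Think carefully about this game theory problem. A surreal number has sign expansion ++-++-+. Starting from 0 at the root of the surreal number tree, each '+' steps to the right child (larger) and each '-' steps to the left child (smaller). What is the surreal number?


Sign expansion: ++-++-+
Rule: track bounds (lo, hi), initially (-inf, +inf). On '+', the current value becomes lo and we move to the simplest number in (value, hi): value + 1 if hi = +inf, otherwise the midpoint (value + hi)/2. On '-', the current value becomes hi and we move to value - 1 if lo = -inf, otherwise the midpoint (lo + value)/2.
Start at 0.
Step 1: sign = +, move right. Bounds: (0, +inf). Value = 1
Step 2: sign = +, move right. Bounds: (1, +inf). Value = 2
Step 3: sign = -, move left. Bounds: (1, 2). Value = 3/2
Step 4: sign = +, move right. Bounds: (3/2, 2). Value = 7/4
Step 5: sign = +, move right. Bounds: (7/4, 2). Value = 15/8
Step 6: sign = -, move left. Bounds: (7/4, 15/8). Value = 29/16
Step 7: sign = +, move right. Bounds: (29/16, 15/8). Value = 59/32
The surreal number with sign expansion ++-++-+ is 59/32.

59/32


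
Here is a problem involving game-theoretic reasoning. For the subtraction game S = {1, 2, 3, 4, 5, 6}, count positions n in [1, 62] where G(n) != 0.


Subtraction set S = {1, 2, 3, 4, 5, 6}, so G(n) = n mod 7.
G(n) = 0 when n is a multiple of 7.
Multiples of 7 in [1, 62]: 8
N-positions (nonzero Grundy) = 62 - 8 = 54

54


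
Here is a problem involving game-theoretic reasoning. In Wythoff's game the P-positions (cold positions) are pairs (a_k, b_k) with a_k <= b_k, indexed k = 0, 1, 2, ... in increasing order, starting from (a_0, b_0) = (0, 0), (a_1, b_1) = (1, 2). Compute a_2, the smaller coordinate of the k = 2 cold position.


By Wythoff's theorem, a_k = floor(k * phi) and b_k = floor(k * phi^2) = a_k + k, where phi = (1 + sqrt(5))/2 is the golden ratio.
phi = (1 + sqrt(5))/2 = 1.618034
k = 2
k * phi = 2 * 1.618034 = 3.236068
a_2 = floor(k * phi) = 3

3


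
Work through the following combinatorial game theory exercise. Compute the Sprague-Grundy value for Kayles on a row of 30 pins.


Kayles: a move removes 1 or 2 adjacent pins from a contiguous row.
Removing pins from a row of k leaves two independent rows (a, b) with a + b = k - 1 (one pin) or a + b = k - 2 (two pins); an end removal gives a = 0.
By Sprague-Grundy, G(k) = mex{ G(a) XOR G(b) } over all these splits. G(0) = 0.
G(1): splits (0,0):0^0=0 -> mex({0}) = 1
G(2): splits (0,1):0^1=1 (0,0):0^0=0 -> mex({0, 1}) = 2
G(3): splits (0,2):0^2=2 (1,1):1^1=0 (0,1):0^1=1 -> mex({0, 1, 2}) = 3
G(4): splits (0,3):0^3=3 (1,2):1^2=3 (0,2):0^2=2 (1,1):1^1=0 -> mex({0, 2, 3}) = 1
G(5): splits (0,4):0^1=1 (1,3):1^3=2 (2,2):2^2=0 (0,3):0^3=3 (1,2):1^2=3 -> mex({0, 1, 2, 3}) = 4
G(6) = mex({0, 1, 2, 4}) = 3
G(7) = mex({0, 1, 3, 4, 5}) = 2
G(8) = mex({0, 2, 3, 5, 6}) = 1
G(9) = mex({0, 1, 2, 3, 6, 7}) = 4
G(10) = mex({0, 1, 3, 4, 5, 7}) = 2
G(11) = mex({0, 1, 2, 3, 4, 5}) = 6
G(12) = mex({0, 1, 2, 3, 5, 6, 7}) = 4
G(13) = mex({0, 2, 3, 4, 6, 7}) = 1
G(14) = mex({0, 1, 4, 5, 6, 7}) = 2
G(15) = mex({0, 1, 2, 3, 4, 5, 6}) = 7
G(16) = mex({0, 2, 3, 5, 6, 7}) = 1
G(17) = mex({0, 1, 2, 3, 5, 6, 7}) = 4
G(18) = mex({0, 1, 2, 4, 5, 6}) = 3
G(19) = mex({0, 1, 3, 4, 5, 7}) = 2
G(20) = mex({0, 2, 3, 4, 5, 6, 7}) = 1
G(21) = mex({0, 1, 2, 3, 5, 6, 7}) = 4
G(22) = mex({0, 1, 2, 3, 4, 5, 7}) = 6
G(23) = mex({0, 1, 2, 3, 4, 5, 6}) = 7
G(24) = mex({0, 1, 2, 3, 5, 6, 7}) = 4
G(25) = mex({0, 2, 3, 4, 6, 7}) = 1
G(26) = mex({0, 1, 3, 4, 5, 6, 7}) = 2
G(27) = mex({0, 1, 2, 3, 4, 5, 6, 7}) = 8
G(28) = mex({0, 1, 2, 3, 4, 6, 7, 8}) = 5
G(29) = mex({0, 1, 2, 3, 5, 6, 7, 8, 9}) = 4
G(30) = mex({0, 1, 2, 3, 4, 5, 6, 9, 10}) = 7
Therefore G(30) = 7.

7


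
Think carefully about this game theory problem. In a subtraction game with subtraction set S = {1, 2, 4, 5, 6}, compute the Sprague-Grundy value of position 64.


The subtraction set is S = {1, 2, 4, 5, 6}.
G(k) = mex{ G(k - s) : s in S, s <= k }. We compute iteratively: G(0) = 0.
G(1) = mex({0}) = 1
G(2) = mex({0, 1}) = 2
G(3) = mex({1, 2}) = 0
G(4) = mex({0, 2}) = 1
G(5) = mex({0, 1}) = 2
G(6) = mex({0, 1, 2}) = 3
G(7) = mex({0, 1, 2, 3}) = 4
G(8) = mex({0, 1, 2, 3, 4}) = 5
G(9) = mex({0, 1, 2, 4, 5}) = 3
G(10) = mex({1, 2, 3, 5}) = 0
G(11) = mex({0, 2, 3, 4}) = 1
G(12) = mex({0, 1, 3, 4, 5}) = 2
G(13) = mex({1, 2, 3, 4, 5}) = 0
G(14) = mex({0, 2, 3, 5}) = 1
G(15) = mex({0, 1, 3}) = 2
Observe that G(10)..G(15) = 0, 1, 2, 0, 1, 2 repeats G(0)..G(5) = 0, 1, 2, 0, 1, 2.
For k >= max(S) = 6, G(k) is determined by the previous 6 values G(k-6)..G(k-1); a window of 6 consecutive values has recurred shifted by 10, so by induction G(k + 10) = G(k) for all k >= 0: the sequence is periodic from the start with period 10.
One period: G(0..9) = 0, 1, 2, 0, 1, 2, 3, 4, 5, 3.
64 mod 10 = 4, so G(64) = G(4) = 1.

1


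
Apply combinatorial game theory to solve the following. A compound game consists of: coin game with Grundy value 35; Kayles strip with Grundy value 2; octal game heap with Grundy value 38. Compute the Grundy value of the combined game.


By the Sprague-Grundy theorem, the Grundy value of a sum of games is the XOR of individual Grundy values.
coin game: Grundy value = 35. Running XOR: 0 XOR 35 = 35
Kayles strip: Grundy value = 2. Running XOR: 35 XOR 2 = 33
octal game heap: Grundy value = 38. Running XOR: 33 XOR 38 = 7
The combined Grundy value is 7.

7


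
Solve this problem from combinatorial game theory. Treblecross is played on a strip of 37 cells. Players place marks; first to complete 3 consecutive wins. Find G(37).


Treblecross: place X on empty cells; 3-in-a-row wins.
Playing within two cells of an existing X lets the opponent win at once, so sensible play treats the cells i-2..i+2 around each X as dead. The player left with no safe cell loses, so this is a normal-play take-away game on strips of safe cells.
Placing X at cell i (0-indexed) of a strip of k safe cells leaves independent strips of sizes max(0, i-2) and max(0, k-i-3). Hence G(k) = mex{ G(max(0,i-2)) XOR G(max(0,k-i-3)) : 0 <= i < k }, with G(0) = 0.
G(1): splits (0,0):0^0=0 -> mex({0}) = 1
G(2): splits (0,0):0^0=0 -> mex({0}) = 1
G(3): splits (0,0):0^0=0 -> mex({0}) = 1
G(4): splits (0,1):0^1=1 (0,0):0^0=0 -> mex({0, 1}) = 2
G(5): splits (0,2):0^1=1 (0,1):0^1=1 (0,0):0^0=0 -> mex({0, 1}) = 2
G(6) = mex({1}) = 0
G(7) = mex({0, 1, 2}) = 3
G(8) = mex({0, 1, 2}) = 3
G(9) = mex({0, 2}) = 1
G(10) = mex({0, 2, 3}) = 1
G(11) = mex({0, 3}) = 1
G(12) = mex({1, 3}) = 0
G(13) = mex({0, 1, 2, 3}) = 4
G(14) = mex({0, 1, 2}) = 3
G(15) = mex({0, 1, 2}) = 3
G(16) = mex({0, 1, 2, 4}) = 3
G(17) = mex({0, 1, 3, 4}) = 2
G(18) = mex({0, 1, 3, 4}) = 2
G(19) = mex({0, 1, 3, 5}) = 2
G(20) = mex({0, 1, 2, 3, 5}) = 4
G(21) = mex({0, 1, 2, 3, 5}) = 4
G(22) = mex({1, 2, 6}) = 0
G(23) = mex({0, 1, 2, 3, 4, 6}) = 5
G(24) = mex({0, 1, 2, 3, 4}) = 5
G(25) = mex({0, 1, 3, 4, 7}) = 2
G(26) = mex({0, 1, 3, 4, 5, 7}) = 2
G(27) = mex({0, 1, 3, 5}) = 2
G(28) = mex({0, 1, 2, 5}) = 3
G(29) = mex({0, 1, 2, 4, 5, 6}) = 3
G(30) = mex({1, 2, 4, 6}) = 0
G(31) = mex({0, 1, 2, 3, 4, 6}) = 5
G(32) = mex({1, 2, 3, 4, 7}) = 0
G(33) = mex({0, 3, 7}) = 1
G(34) = mex({0, 2, 3, 5, 7}) = 1
G(35) = mex({0, 2, 3, 5, 6}) = 1
G(36) = mex({0, 1, 2, 5, 6}) = 3
G(37) = mex({0, 1, 2, 4, 5, 6}) = 3
Therefore G(37) = 3.

3
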